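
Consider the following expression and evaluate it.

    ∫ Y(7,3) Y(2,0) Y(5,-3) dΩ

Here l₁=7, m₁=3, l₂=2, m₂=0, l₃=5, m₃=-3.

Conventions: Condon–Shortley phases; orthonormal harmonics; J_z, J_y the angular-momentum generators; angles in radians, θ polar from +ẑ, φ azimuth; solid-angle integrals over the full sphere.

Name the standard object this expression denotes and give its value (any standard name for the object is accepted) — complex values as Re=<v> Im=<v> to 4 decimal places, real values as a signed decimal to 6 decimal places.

Gaunt coefficient, -0.186208

This is a Gaunt coefficient — the integral of a triple product of spherical harmonics over the sphere.
Rules hold: Σm=0, L=14 even, 5≤5≤9.
N = 15·5·11 = 825
Δ = 4!·10!·0!/15! = 1/15015
Racah Σ t=2..2: t=2:+1/57600 = 1/57600
⇒ 3j(7 2 5; 0 0 0)² = 21/715, sgn -1
Racah Σ t=2..2: t=2:+1/322560 = 1/322560
⇒ 3j(7 2 5; 3 0 -3)² = 18/1001, sgn +1
4πI² = N·(3j₀)²·(3jₘ)² = 810/1859
I = -1·√(0.435718/4π) = -0.18620781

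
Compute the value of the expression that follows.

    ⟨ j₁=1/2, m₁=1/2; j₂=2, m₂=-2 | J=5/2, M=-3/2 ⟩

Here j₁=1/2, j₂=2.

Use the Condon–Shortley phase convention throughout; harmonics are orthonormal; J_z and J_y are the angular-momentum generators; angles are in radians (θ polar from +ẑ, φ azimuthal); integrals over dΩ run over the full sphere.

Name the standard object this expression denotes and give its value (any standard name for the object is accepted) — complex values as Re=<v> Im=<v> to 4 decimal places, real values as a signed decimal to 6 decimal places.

This is a Clebsch–Gordan (vector-coupling) coefficient.
triangle: 0!·1!·4!/6! = 24/720
(j±m)!: 1!·0!·0!·4!·1!·4! = 576
prefactor² = (2J+1)·Δ·N² = 576/5
  k=0: +1/(0!·0!·0!·0!·1!·4!) = 1/24
Σ = 1/24  ⇒  CG² = 576/5·(1/24)² = 1/5
CG = +√(1/5) = +0.447214

Clebsch–Gordan coefficient, +√(1/5) ≈ +0.447214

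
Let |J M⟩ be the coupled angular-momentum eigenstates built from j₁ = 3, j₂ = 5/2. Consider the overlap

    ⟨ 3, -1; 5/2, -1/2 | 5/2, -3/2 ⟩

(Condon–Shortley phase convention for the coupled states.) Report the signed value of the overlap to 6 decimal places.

√[6·3!3!2!/9! · 2!4!2!3!1!4!] = √(576/35)
  +(−1)^1/∏(1,2,3,1,0,1)! = -1/12  (running -1/12)
  +(−1)^2/∏(2,1,2,0,1,2)! = 1/8  (running 1/24)
⟨..|..⟩ = √(576/35)·(1/24) = +0.169031

+0.169031  (= +√(1/35))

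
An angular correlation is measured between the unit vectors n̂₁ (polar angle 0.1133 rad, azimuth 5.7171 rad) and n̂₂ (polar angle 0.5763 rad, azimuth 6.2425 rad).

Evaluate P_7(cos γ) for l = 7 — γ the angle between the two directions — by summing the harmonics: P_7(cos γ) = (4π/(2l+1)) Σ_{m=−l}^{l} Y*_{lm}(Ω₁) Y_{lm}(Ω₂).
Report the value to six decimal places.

Summing Y*_{l m}(θ₁,φ₁)·Y_{l m}(θ₂,φ₂) over m ∈ [−7, 7]; prefactor 4π/(2·7+1) = 0.837758:
  term(m=-7) = -0.00000 + 0.00000j   from Y*(Ω₁)=-0.00000 + 0.00000j, Y(Ω₂)=0.00685 + 0.00200j
  term(m=-6) = -0.00000 + 0.00000j   from Y*(Ω₁)=-0.00000 + 0.00000j, Y(Ω₂)=0.03986 + 0.00993j
  term(m=-5) = -0.00001 - 0.00001j   from Y*(Ω₁)=-0.00008 - 0.00002j, Y(Ω₂)=0.14055 + 0.02899j
  term(m=-4) = -0.00020 - 0.00034j   from Y*(Ω₁)=-0.00075 - 0.00090j, Y(Ω₂)=0.32872 + 0.05397j
  term(m=-3) = -0.00003 - 0.00603j   from Y*(Ω₁)=-0.00157 - 0.01224j, Y(Ω₂)=0.48475 + 0.05946j
  term(m=-2) = 0.01470 - 0.02567j   from Y*(Ω₁)=0.03863 - 0.08234j, Y(Ω₂)=0.32409 + 0.02643j
  term(m=-1) = -0.07235 + 0.04195j   from Y*(Ω₁)=0.35721 - 0.22699j, Y(Ω₂)=-0.19744 - 0.00804j
  term(m=+0) = -0.36241 + 0.00000j   from Y*(Ω₁)=0.90475 + 0.00000j, Y(Ω₂)=-0.40057 + 0.00000j
  term(m=+1) = -0.07235 - 0.04195j   from Y*(Ω₁)=-0.35721 - 0.22699j, Y(Ω₂)=0.19744 - 0.00804j
  term(m=+2) = 0.01470 + 0.02567j   from Y*(Ω₁)=0.03863 + 0.08234j, Y(Ω₂)=0.32409 - 0.02643j
  term(m=+3) = -0.00003 + 0.00603j   from Y*(Ω₁)=0.00157 - 0.01224j, Y(Ω₂)=-0.48475 + 0.05946j
  term(m=+4) = -0.00020 + 0.00034j   from Y*(Ω₁)=-0.00075 + 0.00090j, Y(Ω₂)=0.32872 - 0.05397j
  term(m=+5) = -0.00001 + 0.00001j   from Y*(Ω₁)=0.00008 - 0.00002j, Y(Ω₂)=-0.14055 + 0.02899j
  term(m=+6) = -0.00000 - 0.00000j   from Y*(Ω₁)=-0.00000 - 0.00000j, Y(Ω₂)=0.03986 - 0.00993j
  term(m=+7) = -0.00000 - 0.00000j   from Y*(Ω₁)=0.00000 + 0.00000j, Y(Ω₂)=-0.00685 + 0.00200j
Σ over m = -0.47820 - 0.00000j; ×(4π/15) → -0.40062 - 0.00000j. Real part: -0.400620

-0.400620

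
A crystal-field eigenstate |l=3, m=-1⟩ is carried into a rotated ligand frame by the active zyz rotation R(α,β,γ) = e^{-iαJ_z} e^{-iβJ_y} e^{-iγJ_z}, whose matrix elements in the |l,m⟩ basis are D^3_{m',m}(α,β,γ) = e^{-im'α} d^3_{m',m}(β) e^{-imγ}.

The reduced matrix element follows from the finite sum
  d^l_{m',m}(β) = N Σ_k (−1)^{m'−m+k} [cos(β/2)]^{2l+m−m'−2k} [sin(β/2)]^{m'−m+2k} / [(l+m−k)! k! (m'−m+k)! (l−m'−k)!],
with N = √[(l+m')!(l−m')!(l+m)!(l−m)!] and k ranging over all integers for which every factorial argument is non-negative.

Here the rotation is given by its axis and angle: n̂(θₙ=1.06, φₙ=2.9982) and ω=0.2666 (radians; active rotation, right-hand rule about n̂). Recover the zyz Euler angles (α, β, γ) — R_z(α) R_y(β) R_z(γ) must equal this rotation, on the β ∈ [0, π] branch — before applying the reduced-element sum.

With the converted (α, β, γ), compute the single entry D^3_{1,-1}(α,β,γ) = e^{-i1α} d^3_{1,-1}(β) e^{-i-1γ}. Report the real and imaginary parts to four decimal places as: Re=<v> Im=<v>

Re=-0.0739 Im=-0.0218

Axis–angle → zyz. n̂ = (sinθₙcosφₙ, sinθₙsinφₙ, cosθₙ) = (-0.863402, +0.124661, +0.488872), ω = 0.2666.
R = I cosω + sinω [n̂]ₓ + (1−cosω) n̂n̂ᵀ gives
  R = [+0.991008, -0.132597, +0.017931; +0.124992, +0.965221, +0.229619; -0.047754, -0.225313, +0.973115]
β = atan2(√(R₁₃²+R₂₃²), R₃₃) = 0.232405; α = atan2(R₂₃, R₁₃) mod 2π = 1.492865; γ = atan2(R₃₂, −R₃₁) mod 2π = 4.921243
First d^3_{1,-1}(β=0.2324), then the phase factors e^{-i(1)α} and e^{-i(-1)γ}:
With c≡cos(β/2)=0.993256 and s≡sin(β/2)=0.115941, N=[24·2·2·24]^{1/2}=48.000000
Admissible k: 0..2 (factorial args all ≥0)
  k=0: (−1)^2·48.0000/(8)·0.9933^4·0.1159^2 = +0.078500
  k=1: (−1)^3·48.0000/(6)·0.9933^2·0.1159^4 = -0.001426
  k=2: (−1)^4·48.0000/(48)·0.9933^0·0.1159^6 = +0.000002
d^3_{1,-1}(0.2324) = +0.078500 -0.001426 +0.000002 = +0.077076
Attach z-rotation phases: D = e^{-i(1)(1.4929)}·(+0.077076)·e^{-i(-1)(4.9212)} = -0.073928-0.021803i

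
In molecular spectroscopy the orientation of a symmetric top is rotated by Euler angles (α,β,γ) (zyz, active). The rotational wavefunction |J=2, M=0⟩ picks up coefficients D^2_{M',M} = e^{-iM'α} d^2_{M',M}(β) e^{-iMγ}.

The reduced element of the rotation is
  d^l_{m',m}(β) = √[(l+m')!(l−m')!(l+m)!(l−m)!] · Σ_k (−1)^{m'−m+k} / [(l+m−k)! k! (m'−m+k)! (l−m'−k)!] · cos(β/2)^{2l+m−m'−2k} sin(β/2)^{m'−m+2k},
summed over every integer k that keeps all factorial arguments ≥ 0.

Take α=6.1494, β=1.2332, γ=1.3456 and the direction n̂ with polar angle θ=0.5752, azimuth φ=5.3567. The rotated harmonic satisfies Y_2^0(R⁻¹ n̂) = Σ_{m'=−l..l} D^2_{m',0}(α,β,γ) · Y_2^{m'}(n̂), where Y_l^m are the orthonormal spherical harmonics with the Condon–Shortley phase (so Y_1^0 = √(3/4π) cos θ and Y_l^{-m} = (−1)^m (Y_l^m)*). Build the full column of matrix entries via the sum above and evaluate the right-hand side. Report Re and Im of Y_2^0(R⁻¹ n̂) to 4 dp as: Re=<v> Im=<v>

Re=0.0700 Im=0.0000

Need the full column D^2_{m',0} for m'=−2..2 at α=6.1494, β=1.2332, γ=1.3456.
cos(β/2)=0.815849, sin(β/2)=0.578265
d^2_{-2,0}: single k=2 term ⇒ +0.545191;  D = +0.525791-0.144143i
d^2_{-1,0}: k∈[1..2] ⇒ +0.769187 -0.386425 = +0.382762;  D = +0.379342-0.051055i
d^2_{0,0}: k∈[0..2] ⇒ +0.443037 -0.890293 +0.111817 = -0.335440;  D = -0.335440+0.000000i
d^2_{1,0}: k∈[0..1] ⇒ -0.769187 +0.386425 = -0.382762;  D = -0.379342-0.051055i
d^2_{2,0}: single k=0 term ⇒ +0.545191;  D = +0.525791+0.144143i
Y_2^{m'}(θ=0.5752,φ=5.3567) and Σ D·Y over m':
  (+0.5258-0.1441i)·(-0.0318+0.1098i)  (+0.3793-0.0511i)·(+0.2118+0.2819i)  (-0.3354+0.0000i)·(+0.3508+0.0000i)  (-0.3793-0.0511i)·(-0.2118+0.2819i)  (+0.5258+0.1441i)·(-0.0318-0.1098i)
Y_2^0(R⁻¹ n̂) = +0.070004+0.000000i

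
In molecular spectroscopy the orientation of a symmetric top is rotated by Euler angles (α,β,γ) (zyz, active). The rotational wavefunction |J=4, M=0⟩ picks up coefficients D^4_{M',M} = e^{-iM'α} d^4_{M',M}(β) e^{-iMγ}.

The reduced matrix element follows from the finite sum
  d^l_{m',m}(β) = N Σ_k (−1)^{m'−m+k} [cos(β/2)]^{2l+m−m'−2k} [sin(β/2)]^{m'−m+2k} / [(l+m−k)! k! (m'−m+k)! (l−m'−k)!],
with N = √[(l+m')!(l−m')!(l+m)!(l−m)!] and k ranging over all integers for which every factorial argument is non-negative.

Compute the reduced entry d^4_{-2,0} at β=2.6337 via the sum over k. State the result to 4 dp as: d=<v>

d^4_{-2,0}(β=2.6337) via the finite sum:
Half-angle: c=0.251226, s=0.967929. N=√(2·720·24·24)=910.735966
k∈{2,3,4} keeps every argument non-negative
  k=2: (−1)^0·910.7360/(96)·0.2512^6·0.9679^2 = +0.002235
  k=3: (−1)^1·910.7360/(36)·0.2512^4·0.9679^4 = -0.088454
  k=4: (−1)^2·910.7360/(96)·0.2512^2·0.9679^6 = +0.492390
d^4_{-2,0}(2.6337) = +0.002235 -0.088454 +0.492390 = +0.406170

d=0.4062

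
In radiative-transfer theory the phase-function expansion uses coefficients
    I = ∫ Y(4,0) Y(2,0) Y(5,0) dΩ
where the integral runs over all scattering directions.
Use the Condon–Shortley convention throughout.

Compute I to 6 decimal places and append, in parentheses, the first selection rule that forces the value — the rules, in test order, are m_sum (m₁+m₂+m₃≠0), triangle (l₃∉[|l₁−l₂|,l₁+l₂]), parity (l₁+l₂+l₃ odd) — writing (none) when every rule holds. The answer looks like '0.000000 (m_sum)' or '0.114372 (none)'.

Σlᵢ=11 odd — θ-integrand is odd under cosθ→−cosθ; I=0

0.000000 (parity)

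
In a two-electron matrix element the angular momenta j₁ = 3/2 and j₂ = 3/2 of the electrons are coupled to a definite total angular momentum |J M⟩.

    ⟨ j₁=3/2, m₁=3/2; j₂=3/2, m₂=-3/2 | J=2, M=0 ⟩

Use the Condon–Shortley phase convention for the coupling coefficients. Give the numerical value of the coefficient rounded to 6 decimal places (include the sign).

triangle: 1!·2!·2!/6! = 4/720
(j±m)!: 3!·0!·0!·3!·2!·2! = 144
prefactor² = (2J+1)·Δ·N² = 4
  k=0: +1/(0!·1!·0!·0!·2!·2!) = 1/4
Σ = 1/4  ⇒  CG² = 4·(1/4)² = 1/4
CG = +√(1/4) = +0.500000

+√(1/4) = +0.500000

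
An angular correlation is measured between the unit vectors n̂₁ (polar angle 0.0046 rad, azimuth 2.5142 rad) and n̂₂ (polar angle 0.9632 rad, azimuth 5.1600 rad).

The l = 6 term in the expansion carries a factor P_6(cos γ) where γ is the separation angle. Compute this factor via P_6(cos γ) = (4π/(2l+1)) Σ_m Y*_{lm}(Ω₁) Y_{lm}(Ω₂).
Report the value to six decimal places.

0.241144

Summing Y*_{l m}(θ₁,φ₁)·Y_{l m}(θ₂,φ₂) over m ∈ [−6, 6]; prefactor 4π/(2·6+1) = 0.966644:
  m=-6: (-0.000000, 0.000000) × (0.132849, 0.065147) = (-0.000000, 0.000000)  (running Σ = (-0.000000, 0.000000))
  m=-5: (0.000000, 0.000000) × (0.279965, -0.220557) = (0.000000, -0.000000)  (running Σ = (0.000000, -0.000000))
  m=-4: (-0.000000, -0.000000) × (-0.091314, -0.409020) = (-0.000000, 0.000000)  (running Σ = (-0.000000, 0.000000))
  m=-3: (0.000000, 0.000000) × (-0.117311, -0.027216) = (-0.000000, -0.000000)  (running Σ = (-0.000000, -0.000000))
  m=-2: (0.000034, -0.000105) × (0.186876, -0.233196) = (-0.000018, -0.000028)  (running Σ = (-0.000018, -0.000028))
  m=-1: (-0.012272, 0.008899) × (-0.106328, -0.221466) = (0.003276, 0.001772)  (running Σ = (0.003258, 0.001744))
  m=0: (1.016881, -0.000000) × (0.238917, 0.000000) = (0.242950, 0.000000)  (running Σ = (0.246207, 0.001744))
  m=1: (0.012272, 0.008899) × (0.106328, -0.221466) = (0.003276, -0.001772)  (running Σ = (0.249483, -0.000028))
  m=2: (0.000034, 0.000105) × (0.186876, 0.233196) = (-0.000018, 0.000028)  (running Σ = (0.249465, -0.000000))
  m=3: (-0.000000, 0.000000) × (0.117311, -0.027216) = (-0.000000, 0.000000)  (running Σ = (0.249465, 0.000000))
  m=4: (-0.000000, 0.000000) × (-0.091314, 0.409020) = (-0.000000, -0.000000)  (running Σ = (0.249465, -0.000000))
  m=5: (-0.000000, 0.000000) × (-0.279965, -0.220557) = (0.000000, 0.000000)  (running Σ = (0.249465, 0.000000))
  m=6: (-0.000000, -0.000000) × (0.132849, -0.065147) = (-0.000000, -0.000000)  (running Σ = (0.249465, -0.000000))
Σ over m = (0.249465, -0.000000); ×(4π/13) → (0.241144, -0.000000). Real part: 0.241144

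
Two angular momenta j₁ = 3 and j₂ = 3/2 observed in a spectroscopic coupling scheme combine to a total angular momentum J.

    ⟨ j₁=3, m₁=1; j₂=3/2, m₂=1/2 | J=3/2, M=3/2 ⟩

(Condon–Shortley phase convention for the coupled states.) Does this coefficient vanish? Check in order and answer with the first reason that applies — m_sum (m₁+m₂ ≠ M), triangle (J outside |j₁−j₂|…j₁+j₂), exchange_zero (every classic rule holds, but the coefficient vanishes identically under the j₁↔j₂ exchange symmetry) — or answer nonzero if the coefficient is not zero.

m-sum: m₁+m₂ = 1+1/2 = 3/2, M = 3/2  ✓
triangle: |j₁−j₂| = 3/2 ≤ J = 3/2 ≤ j₁+j₂ = 9/2  ✓
exchange: j₁≠j₂ or m₁≠m₂ — the exchange symmetry imposes no constraint here
value check: CG = +√(4/35) = +0.338062 ≠ 0

nonzero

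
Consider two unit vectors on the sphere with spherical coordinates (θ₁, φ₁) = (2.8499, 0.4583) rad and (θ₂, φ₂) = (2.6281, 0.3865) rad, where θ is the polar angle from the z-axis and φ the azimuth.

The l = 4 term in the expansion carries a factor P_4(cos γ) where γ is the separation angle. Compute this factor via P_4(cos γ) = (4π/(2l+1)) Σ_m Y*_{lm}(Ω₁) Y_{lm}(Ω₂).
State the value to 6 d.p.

Summing Y*_{l m}(θ₁,φ₁)·Y_{l m}(θ₂,φ₂) over m ∈ [−4, 4]; prefactor 4π/(2·4+1) = 1.396263:
  m=-4: (-0.00079 + 0.00292j) × (0.00064 - 0.02576j) = 0.00007 + 0.00002j  (running Σ = 0.00007 + 0.00002j)
  m=-3: (-0.00555 - 0.02796j) × (-0.05167 + 0.11845j) = 0.00360 + 0.00079j  (running Σ = 0.00367 + 0.00081j)
  m=-2: (0.09126 + 0.11901j) × (0.24909 - 0.24299j) = 0.05165 + 0.00747j  (running Σ = 0.05532 + 0.00828j)
  m=-1: (-0.39977 - 0.19722j) × (-0.43327 + 0.17633j) = 0.20798 + 0.01496j  (running Σ = 0.26331 + 0.02324j)
  m=0: (0.52167 + 0.00000j) × (0.04082 + 0.00000j) = 0.02130 + 0.00000j  (running Σ = 0.28460 + 0.02324j)
  m=1: (0.39977 - 0.19722j) × (0.43327 + 0.17633j) = 0.20798 - 0.01496j  (running Σ = 0.49259 + 0.00828j)
  m=2: (0.09126 - 0.11901j) × (0.24909 + 0.24299j) = 0.05165 - 0.00747j  (running Σ = 0.54424 + 0.00081j)
  m=3: (0.00555 - 0.02796j) × (0.05167 + 0.11845j) = 0.00360 - 0.00079j  (running Σ = 0.54784 + 0.00002j)
  m=4: (-0.00079 - 0.00292j) × (0.00064 + 0.02576j) = 0.00007 - 0.00002j  (running Σ = 0.54791 + 0.00000j)
Total Σ_m = 0.54791 + 0.00000j. Multiply by 1.396263: 0.76503 + 0.00000j. P_4(cos γ) = 0.765030

0.765030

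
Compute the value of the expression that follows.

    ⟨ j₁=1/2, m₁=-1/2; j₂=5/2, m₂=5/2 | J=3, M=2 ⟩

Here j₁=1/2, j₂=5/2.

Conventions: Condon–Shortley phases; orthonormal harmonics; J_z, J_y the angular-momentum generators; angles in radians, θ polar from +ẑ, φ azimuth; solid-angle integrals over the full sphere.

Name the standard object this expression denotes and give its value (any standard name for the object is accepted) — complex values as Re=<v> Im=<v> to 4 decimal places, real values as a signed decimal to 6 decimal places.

This is a Clebsch–Gordan (vector-coupling) coefficient.
triangle: 0!×1!×5!/7! = 120/5040
(j±m)!: 0!×1!×5!×0!×5!×1! = 14400
prefactor² = (2J+1)×Δ×N² = 2400
  k=0: +1/(0!×0!×1!×5!×0!×0!) = 1/120
Σ = 1/120  ⇒  CG² = 2400×(1/120)² = 1/6
CG = +√(1/6) = +0.408248

Clebsch–Gordan coefficient, +√(1/6) ≈ +0.408248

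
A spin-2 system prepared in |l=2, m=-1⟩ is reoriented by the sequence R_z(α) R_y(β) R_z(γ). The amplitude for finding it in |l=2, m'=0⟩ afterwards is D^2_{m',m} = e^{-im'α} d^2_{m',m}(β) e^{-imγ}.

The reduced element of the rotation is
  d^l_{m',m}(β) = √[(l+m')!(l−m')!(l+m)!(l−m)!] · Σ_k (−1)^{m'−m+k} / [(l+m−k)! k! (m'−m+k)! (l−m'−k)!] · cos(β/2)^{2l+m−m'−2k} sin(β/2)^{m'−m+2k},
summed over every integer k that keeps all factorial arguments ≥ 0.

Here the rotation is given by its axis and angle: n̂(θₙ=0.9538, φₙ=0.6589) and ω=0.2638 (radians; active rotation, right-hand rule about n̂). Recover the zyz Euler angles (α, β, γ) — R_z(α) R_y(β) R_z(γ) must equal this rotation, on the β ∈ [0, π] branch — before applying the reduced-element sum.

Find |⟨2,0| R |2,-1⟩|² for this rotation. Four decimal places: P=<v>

Axis–angle → zyz. n̂ = (sinθₙcosφₙ, sinθₙsinφₙ, cosθₙ) = (+0.644883, +0.499361, +0.578588), ω = 0.2638.
R = I cosω + sinω [n̂]ₓ + (1−cosω) n̂n̂ᵀ gives
  R = [+0.979793, -0.139727, +0.143117; +0.162008, +0.974032, -0.158159; -0.117301, +0.178149, +0.976987]
β = atan2(√(R₁₃²+R₂₃²), R₃₃) = 0.214951; α = atan2(R₂₃, R₁₃) mod 2π = 5.447900; γ = atan2(R₃₂, −R₃₁) mod 2π = 0.988508
First d^2_{0,-1}(β=0.2150), then the phase factors e^{-i(0)α} and e^{-i(-1)γ}:
With c≡cos(β/2)=0.994230 and s≡sin(β/2)=0.107269, N=[2·2·1·6]^{1/2}=4.898979
The bounds max(0,m−m')=0 and min(l+m,l−m')=1 give 2 terms
  k=0: (−1)^1·4.8990/(2)·0.9942^3·0.1073^1 = -0.258231
  k=1: (−1)^2·4.8990/(2)·0.9942^1·0.1073^3 = +0.003006
d^2_{0,-1}(0.2150) = -0.258231 +0.003006 = -0.255225
|D^2_{0,-1}|² = |d^2_{0,-1}(β)|² = (-0.255225)² = 0.065140 (the z-rotation phases have unit modulus)

P=0.0651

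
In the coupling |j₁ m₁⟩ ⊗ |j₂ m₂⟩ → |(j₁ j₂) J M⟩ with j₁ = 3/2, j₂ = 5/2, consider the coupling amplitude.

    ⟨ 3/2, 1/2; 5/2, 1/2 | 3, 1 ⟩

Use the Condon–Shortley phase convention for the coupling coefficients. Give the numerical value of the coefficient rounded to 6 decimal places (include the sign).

+0.129099

triangle: 1!*2!*4!/8! = 48/40320
(j±m)!: 2!*1!*3!*2!*4!*2! = 1152
prefactor² = (2J+1)*Δ*N² = 48/5
  k=0: +1/(0!*1!*1!*3!*1!*1!) = 1/6
  k=1: −1/(1!*0!*0!*2!*2!*2!) = -1/8
Σ = 1/24  ⇒  CG² = 48/5*(1/24)² = 1/60
CG = +√(1/60) = +0.129099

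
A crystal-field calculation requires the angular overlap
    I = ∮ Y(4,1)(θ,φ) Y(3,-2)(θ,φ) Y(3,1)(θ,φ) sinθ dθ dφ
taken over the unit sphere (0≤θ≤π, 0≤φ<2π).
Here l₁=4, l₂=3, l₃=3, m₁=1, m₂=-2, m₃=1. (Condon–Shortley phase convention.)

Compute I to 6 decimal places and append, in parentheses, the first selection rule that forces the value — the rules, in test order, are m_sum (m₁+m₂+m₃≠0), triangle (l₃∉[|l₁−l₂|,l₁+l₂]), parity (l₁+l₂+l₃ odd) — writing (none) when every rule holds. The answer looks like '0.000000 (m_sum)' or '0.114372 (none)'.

0.145070 (none)

m-sum 0 ✓  L=10 even ✓  1≤3≤7 ✓
Π(2lᵢ+1) = 9×7×7 = 441
triangle coeff Δ(4,3,3) = 1/34650
Σ_t [1,3]: t=1:−1/72 t=2:+1/16 t=3:−1/72 = 5/144
(3j)²=2/77 [(4 3 3; 0 0 0)], sign=-1
Σ_t [0,1]: t=0:+1/144 t=1:−1/48 = -1/72
(3j)²=16/693 [(4 3 3; 1 -2 1)], sign=-1
⇒ 4πI² = 32/121
I = (+1)√(32/121/(4π)) = 0.14506992
No selection rule forces the value: the integral is nonzero (none).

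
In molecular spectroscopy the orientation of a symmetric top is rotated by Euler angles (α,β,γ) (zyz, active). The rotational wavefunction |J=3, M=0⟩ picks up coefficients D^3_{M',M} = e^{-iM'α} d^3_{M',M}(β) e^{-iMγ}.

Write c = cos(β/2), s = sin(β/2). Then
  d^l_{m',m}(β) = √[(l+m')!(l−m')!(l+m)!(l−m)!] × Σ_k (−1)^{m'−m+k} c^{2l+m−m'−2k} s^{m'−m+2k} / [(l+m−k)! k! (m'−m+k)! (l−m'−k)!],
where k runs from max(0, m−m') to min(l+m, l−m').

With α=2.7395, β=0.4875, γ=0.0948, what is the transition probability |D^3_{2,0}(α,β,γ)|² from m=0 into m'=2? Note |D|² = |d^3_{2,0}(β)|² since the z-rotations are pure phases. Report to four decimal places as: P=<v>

P=0.0705

First d^3_{2,0}(β=0.4875), then the phase factors e^{-i(2)α} and e^{-i(0)γ}:
Half-angle: c=0.970440, s=0.241343. N=√(120·1·6·6)=65.726707
Admissible k: 0..1 (factorial args all ≥0)
  k=0: (−1)^2·65.7267/(12)·0.9704^4·0.2413^2 = +0.282948
  k=1: (−1)^3·65.7267/(12)·0.9704^2·0.2413^4 = -0.017500
d^3_{2,0}(0.4875) = +0.282948 -0.017500 = +0.265448
|D^3_{2,0}|² = |d^3_{2,0}(β)|² = (+0.265448)² = 0.070462 (the z-rotation phases have unit modulus)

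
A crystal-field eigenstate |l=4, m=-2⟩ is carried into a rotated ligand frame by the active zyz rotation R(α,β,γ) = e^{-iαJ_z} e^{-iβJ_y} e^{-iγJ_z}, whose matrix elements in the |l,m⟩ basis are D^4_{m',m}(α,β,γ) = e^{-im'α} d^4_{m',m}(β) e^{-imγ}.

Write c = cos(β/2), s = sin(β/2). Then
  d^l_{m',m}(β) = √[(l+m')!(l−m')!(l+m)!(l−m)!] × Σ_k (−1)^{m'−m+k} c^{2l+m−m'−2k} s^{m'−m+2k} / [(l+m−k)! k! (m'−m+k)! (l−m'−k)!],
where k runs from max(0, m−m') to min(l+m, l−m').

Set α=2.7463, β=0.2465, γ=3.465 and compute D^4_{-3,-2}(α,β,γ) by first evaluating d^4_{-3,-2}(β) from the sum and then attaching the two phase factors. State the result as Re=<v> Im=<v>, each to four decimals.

Re=-0.3570 Im=0.2136

Split into d^4_{-3,-2}(β=0.2465) × two z-phases.
With c≡cos(β/2)=0.992414 and s≡sin(β/2)=0.122938, N=[1·5040·2·720]^{1/2}=2693.993318
The bounds max(0,m−m')=1 and min(l+m,l−m')=2 give 2 terms
  k=1: (−1)^0·2693.9933/(720)·0.9924^7·0.1229^1 = +0.436116
  k=2: (−1)^1·2693.9933/(240)·0.9924^5·0.1229^3 = -0.020078
d^4_{-3,-2}(0.2465) = +0.436116 -0.020078 = +0.416038
Attach z-rotation phases: D = e^{-i(-3)(2.7463)}·(+0.416038)·e^{-i(-2)(3.4650)} = -0.357040+0.213566i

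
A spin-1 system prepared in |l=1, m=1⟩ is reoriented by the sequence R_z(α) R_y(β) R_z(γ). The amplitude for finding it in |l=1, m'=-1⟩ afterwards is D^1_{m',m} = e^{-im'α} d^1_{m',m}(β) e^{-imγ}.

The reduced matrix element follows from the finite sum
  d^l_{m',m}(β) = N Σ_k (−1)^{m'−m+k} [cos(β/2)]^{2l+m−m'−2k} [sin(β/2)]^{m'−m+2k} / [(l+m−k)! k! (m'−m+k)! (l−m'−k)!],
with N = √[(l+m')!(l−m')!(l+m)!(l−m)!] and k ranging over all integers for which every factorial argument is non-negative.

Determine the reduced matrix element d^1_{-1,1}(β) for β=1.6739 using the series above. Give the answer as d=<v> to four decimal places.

d^1_{-1,1}(β=1.6739) via the finite sum:
With c≡cos(β/2)=0.669731 and s≡sin(β/2)=0.742604, N=[1·2·2·1]^{1/2}=2.000000
The bounds max(0,m−m')=2 and min(l+m,l−m')=2 give 1 term
  k=2: (−1)^0·2.0000/(2)·0.6697^0·0.7426^2 = +0.551461
d^1_{-1,1}(1.6739) = +0.551461

d=0.5515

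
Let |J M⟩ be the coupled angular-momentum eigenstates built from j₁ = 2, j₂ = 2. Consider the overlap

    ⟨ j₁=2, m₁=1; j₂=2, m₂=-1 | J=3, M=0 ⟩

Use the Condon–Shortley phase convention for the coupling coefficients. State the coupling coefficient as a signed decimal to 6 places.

j₁+j₂−J=1  J+j₁−j₂=3  J−j₁+j₂=3  j₁+j₂+J+1=8
(j₁±m₁, j₂±m₂, J±M) = (3,1,1,3,3,3)
P² = 81/10
sum k=0..1:
  [0] +1/4 = 1/4
  [1] −1/36 = -1/36
S = 2/9
C² = P²·S² = 2/5 ; C = +0.632456

+0.632456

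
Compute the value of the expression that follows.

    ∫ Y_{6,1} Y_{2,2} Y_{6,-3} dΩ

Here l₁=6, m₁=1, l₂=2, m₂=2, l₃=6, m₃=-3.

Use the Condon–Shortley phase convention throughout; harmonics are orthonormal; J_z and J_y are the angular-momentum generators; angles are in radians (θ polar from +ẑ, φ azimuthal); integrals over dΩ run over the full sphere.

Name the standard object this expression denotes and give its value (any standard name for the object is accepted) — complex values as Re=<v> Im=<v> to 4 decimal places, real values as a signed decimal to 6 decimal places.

Gaunt coefficient, +0.177674

This is a Gaunt coefficient — the integral of a triple product of spherical harmonics over the sphere.
Rules hold: Σm=0, L=14 even, 4≤6≤8.
N = 13·5·13 = 845
Δ = 2!·10!·2!/15! = 1/90090
Racah Σ t=0..2: t=0:+1/69120 t=1:−1/14400 t=2:+1/69120 = -7/172800
⇒ 3j(6 2 6; 0 0 0)² = 14/715, sgn -1
Racah Σ t=2..2: t=2:+1/120960 = 1/120960
⇒ 3j(6 2 6; 1 2 -3)² = 24/1001, sgn -1
4πI² = N·(3j₀)²·(3jₘ)² = 48/121
I = +1·√(0.396694/4π) = 0.17767364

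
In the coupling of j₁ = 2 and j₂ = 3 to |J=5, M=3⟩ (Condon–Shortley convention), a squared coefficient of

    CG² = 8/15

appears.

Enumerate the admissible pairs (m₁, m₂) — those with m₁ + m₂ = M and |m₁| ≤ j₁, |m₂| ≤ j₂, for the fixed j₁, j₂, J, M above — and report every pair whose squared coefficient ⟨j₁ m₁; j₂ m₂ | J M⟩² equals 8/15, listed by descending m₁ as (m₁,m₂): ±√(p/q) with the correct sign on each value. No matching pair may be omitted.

(1,2): +√(8/15)

Admissible pairs with m₁+m₂ = M = 3: (0,3), (1,2), (2,1)
  (m₁,m₂)=(2,1): CG² = 1/3, CG = +√(1/3)
  (m₁,m₂)=(1,2): CG² = 8/15, CG = +√(8/15)   ← matches the target
  (m₁,m₂)=(0,3): CG² = 2/15, CG = +√(2/15)
Pairs with CG² = 8/15: (1,2): +√(8/15)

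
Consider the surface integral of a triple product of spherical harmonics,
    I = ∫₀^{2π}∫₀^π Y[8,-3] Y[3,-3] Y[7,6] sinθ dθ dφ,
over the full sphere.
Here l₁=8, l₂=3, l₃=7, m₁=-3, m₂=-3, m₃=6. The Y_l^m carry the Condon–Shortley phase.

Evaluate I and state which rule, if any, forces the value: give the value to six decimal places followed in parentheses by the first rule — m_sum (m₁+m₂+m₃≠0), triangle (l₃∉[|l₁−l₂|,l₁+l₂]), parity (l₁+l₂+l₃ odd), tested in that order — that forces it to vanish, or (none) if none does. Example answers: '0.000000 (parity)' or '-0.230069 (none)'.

Checks pass: Σm=0; 18 even; l₃=7∈[5,11].
(2·8+1)(2·3+1)(2·7+1) = 1785
Δ: 4! 12! 2! / 19! → 1/5290740
sum: t=1:−1/7257600 t=2:+1/2073600 t=3:−1/7257600 = 1/4838400
3j²(8 3 7; 0 0 0) = Δ·Π!·Σ² = 252/20995  (sign -1)
sum: t=0:+1/1916006400 = 1/1916006400
3j²(8 3 7; -3 -3 6) = Δ·Π!·Σ² = 5/4522  (sign -1)
combine: 4πI² = 1785·252/20995·5/4522 = 1890/79781
take √, sign +1: I = 0.04341864
No selection rule forces the value: the integral is nonzero (none).

0.043419 (none)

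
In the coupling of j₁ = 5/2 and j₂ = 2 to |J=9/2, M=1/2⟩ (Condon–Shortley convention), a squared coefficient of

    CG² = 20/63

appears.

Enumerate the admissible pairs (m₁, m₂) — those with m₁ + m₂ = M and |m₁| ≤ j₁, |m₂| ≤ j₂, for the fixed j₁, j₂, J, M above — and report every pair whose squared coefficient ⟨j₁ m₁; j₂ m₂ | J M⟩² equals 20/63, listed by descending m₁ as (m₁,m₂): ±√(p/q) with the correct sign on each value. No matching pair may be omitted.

(-1/2,1): +√(20/63)

Admissible pairs with m₁+m₂ = M = 1/2: (-3/2,2), (-1/2,1), (1/2,0), (3/2,-1), (5/2,-2)
  (m₁,m₂)=(5/2,-2): CG² = 1/126, CG = +√(1/126)
  (m₁,m₂)=(3/2,-1): CG² = 10/63, CG = +√(10/63)
  (m₁,m₂)=(1/2,0): CG² = 10/21, CG = +√(10/21)
  (m₁,m₂)=(-1/2,1): CG² = 20/63, CG = +√(20/63)   ← matches the target
  (m₁,m₂)=(-3/2,2): CG² = 5/126, CG = +√(5/126)
Pairs with CG² = 20/63: (-1/2,1): +√(20/63)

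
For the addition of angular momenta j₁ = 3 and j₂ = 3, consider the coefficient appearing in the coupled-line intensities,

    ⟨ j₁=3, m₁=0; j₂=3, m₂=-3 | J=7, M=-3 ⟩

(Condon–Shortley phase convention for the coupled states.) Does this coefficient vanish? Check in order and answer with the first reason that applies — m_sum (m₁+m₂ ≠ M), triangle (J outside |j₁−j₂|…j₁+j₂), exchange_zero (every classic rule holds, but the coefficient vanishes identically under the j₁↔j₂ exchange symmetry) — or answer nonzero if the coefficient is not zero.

m-sum: m₁+m₂ = 0+(-3) = -3, M = -3  ✓
triangle: need |j₁−j₂| ≤ J ≤ j₁+j₂, i.e. J ∈ [0, 6]; J = 7 is outside ✗ ⇒ coefficient is 0

triangle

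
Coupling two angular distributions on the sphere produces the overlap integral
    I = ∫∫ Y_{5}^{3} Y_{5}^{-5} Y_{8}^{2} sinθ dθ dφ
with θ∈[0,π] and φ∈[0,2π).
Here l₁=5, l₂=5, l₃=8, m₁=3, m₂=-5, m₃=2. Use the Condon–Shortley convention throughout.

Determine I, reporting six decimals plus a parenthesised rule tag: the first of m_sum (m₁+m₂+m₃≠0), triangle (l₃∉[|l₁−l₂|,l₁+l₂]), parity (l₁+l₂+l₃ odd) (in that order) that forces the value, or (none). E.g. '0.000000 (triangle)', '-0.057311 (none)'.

-0.051300 (none)

Checks pass: Σm=0; 18 even; l₃=8∈[0,10].
(2·5+1)(2·5+1)(2·8+1) = 2057
Δ: 2! 8! 8! / 19! → 1/37413090
sum: t=0:+1/1036800 t=1:−1/331776 t=2:+1/1036800 = -1/921600
3j²(5 5 8; 0 0 0) = Δ·Π!·Σ² = 490/46189  (sign -1)
sum: t=0:+1/116121600 = 1/116121600
3j²(5 5 8; 3 -5 2) = Δ·Π!·Σ² = 70/46189  (sign +1)
combine: 4πI² = 2057·490/46189·70/46189 = 34300/1037153
take √, sign -1: I = -0.05130040
No selection rule forces the value: the integral is nonzero (none).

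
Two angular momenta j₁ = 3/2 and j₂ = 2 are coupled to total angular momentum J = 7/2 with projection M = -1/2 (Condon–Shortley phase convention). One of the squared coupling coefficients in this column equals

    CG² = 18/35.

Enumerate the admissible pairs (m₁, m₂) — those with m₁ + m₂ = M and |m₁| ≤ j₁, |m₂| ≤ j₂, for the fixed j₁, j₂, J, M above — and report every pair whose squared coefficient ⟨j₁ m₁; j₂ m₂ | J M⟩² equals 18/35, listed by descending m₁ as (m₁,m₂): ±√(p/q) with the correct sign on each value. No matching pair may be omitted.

(-1/2,0): +√(18/35)

Admissible pairs with m₁+m₂ = M = -1/2: (-3/2,1), (-1/2,0), (1/2,-1), (3/2,-2)
  (m₁,m₂)=(3/2,-2): CG² = 1/35, CG = +√(1/35)
  (m₁,m₂)=(1/2,-1): CG² = 12/35, CG = +√(12/35)
  (m₁,m₂)=(-1/2,0): CG² = 18/35, CG = +√(18/35)   ← matches the target
  (m₁,m₂)=(-3/2,1): CG² = 4/35, CG = +√(4/35)
Pairs with CG² = 18/35: (-1/2,0): +√(18/35)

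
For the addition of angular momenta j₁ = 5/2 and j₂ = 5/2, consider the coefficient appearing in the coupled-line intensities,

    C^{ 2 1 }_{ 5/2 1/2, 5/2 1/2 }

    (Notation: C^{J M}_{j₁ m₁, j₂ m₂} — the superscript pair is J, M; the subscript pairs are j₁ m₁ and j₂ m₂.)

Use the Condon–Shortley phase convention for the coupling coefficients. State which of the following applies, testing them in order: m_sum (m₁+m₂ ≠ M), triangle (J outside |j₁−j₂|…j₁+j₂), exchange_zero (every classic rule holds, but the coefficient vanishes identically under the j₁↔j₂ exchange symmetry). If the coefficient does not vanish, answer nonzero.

m-sum: m₁+m₂ = 1/2+1/2 = 1, M = 1  ✓
triangle: |j₁−j₂| = 0 ≤ J = 2 ≤ j₁+j₂ = 5  ✓
exchange: j₁=j₂ and m₁=m₂, and (−1)^(j₁+j₂−J) = (−1)^3 = −1 forces ⟨j₁m₁;j₂m₂|JM⟩ = −⟨j₂m₂;j₁m₁|JM⟩ = −⟨j₁m₁;j₂m₂|JM⟩ ⇒ the coefficient vanishes identically
Racah sum check: Σ_k collapses to 0 ⇒ CG = 0

exchange_zero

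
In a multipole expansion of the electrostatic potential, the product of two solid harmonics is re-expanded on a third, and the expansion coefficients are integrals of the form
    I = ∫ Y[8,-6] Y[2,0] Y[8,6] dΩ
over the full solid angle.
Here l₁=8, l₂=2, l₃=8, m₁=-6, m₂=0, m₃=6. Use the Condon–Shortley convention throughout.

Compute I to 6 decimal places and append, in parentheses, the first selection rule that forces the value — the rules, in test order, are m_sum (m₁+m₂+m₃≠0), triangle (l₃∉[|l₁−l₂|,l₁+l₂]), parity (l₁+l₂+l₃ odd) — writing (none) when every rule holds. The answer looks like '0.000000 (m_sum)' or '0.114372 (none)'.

Checks pass: Σm=0; 18 even; l₃=8∈[6,10].
(2·8+1)(2·2+1)(2·8+1) = 1445
Δ: 2! 14! 2! / 19! → 1/348840
sum: t=0:+1/116121600 t=1:−1/25401600 t=2:+1/116121600 = -1/45158400
3j²(8 2 8; 0 0 0) = Δ·Π!·Σ² = 24/1615  (sign -1)
sum: t=0:+1/348713164800 t=1:−1/6227020800 t=2:+1/3832012800 = 1/9686476800
3j²(8 2 8; -6 0 6) = Δ·Π!·Σ² = 6/1615  (sign +1)
combine: 4πI² = 1445·24/1615·6/1615 = 144/1805
take √, sign -1: I = -0.07967787
No selection rule forces the value: the integral is nonzero (none).

-0.079678 (none)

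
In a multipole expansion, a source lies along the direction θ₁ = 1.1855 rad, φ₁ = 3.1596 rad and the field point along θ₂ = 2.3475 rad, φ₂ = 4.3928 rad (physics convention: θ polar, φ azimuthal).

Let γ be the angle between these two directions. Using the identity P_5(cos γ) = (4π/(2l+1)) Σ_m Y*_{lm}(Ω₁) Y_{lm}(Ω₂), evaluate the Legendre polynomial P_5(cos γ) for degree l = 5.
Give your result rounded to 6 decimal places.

Term-by-term m-sum for l=5 (normalisation 4π/11 = 1.142397):
  term(m=-5) = +0.026984+0.003177i   from Y*(Ω₁)=-0.315896-0.028519i, Y(Ω₂)=-0.085629-0.002325i
  term(m=-4) = -0.023676-0.105673i   from Y*(Ω₁)=+0.405735+0.029275i, Y(Ω₂)=-0.076747-0.254911i
  term(m=-3) = -0.027207+0.016982i   from Y*(Ω₁)=-0.074568-0.004032i, Y(Ω₂)=+0.351519-0.246747i
  term(m=-2) = -0.070461-0.056421i   from Y*(Ω₁)=-0.314992-0.011349i, Y(Ω₂)=+0.229847+0.170838i
  term(m=-1) = +0.010150-0.028915i   from Y*(Ω₁)=+0.165744+0.002985i, Y(Ω₂)=+0.058080-0.175504i
  term(m=+0) = +0.096029+0.000000i   from Y*(Ω₁)=+0.279960-0.000000i, Y(Ω₂)=+0.343011+0.000000i
  term(m=+1) = +0.010150+0.028915i   from Y*(Ω₁)=-0.165744+0.002985i, Y(Ω₂)=-0.058080-0.175504i
  term(m=+2) = -0.070461+0.056421i   from Y*(Ω₁)=-0.314992+0.011349i, Y(Ω₂)=+0.229847-0.170838i
  term(m=+3) = -0.027207-0.016982i   from Y*(Ω₁)=+0.074568-0.004032i, Y(Ω₂)=-0.351519-0.246747i
  term(m=+4) = -0.023676+0.105673i   from Y*(Ω₁)=+0.405735-0.029275i, Y(Ω₂)=-0.076747+0.254911i
  term(m=+5) = +0.026984-0.003177i   from Y*(Ω₁)=+0.315896-0.028519i, Y(Ω₂)=+0.085629-0.002325i
Accumulated sum -0.072392-0.000000i; after 4π/(2l+1) scaling, -0.082700-0.000000i ⇒ P_5 = -0.082700

-0.082700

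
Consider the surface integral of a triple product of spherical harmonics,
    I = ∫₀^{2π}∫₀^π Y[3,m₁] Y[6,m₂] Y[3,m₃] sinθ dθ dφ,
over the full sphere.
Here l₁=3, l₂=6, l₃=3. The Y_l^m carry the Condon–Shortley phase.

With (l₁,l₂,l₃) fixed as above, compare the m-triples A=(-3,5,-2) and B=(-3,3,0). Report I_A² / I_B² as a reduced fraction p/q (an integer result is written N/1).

l's match ⇒ only the (l;m) 3-j factors differ between A and B.
A: triangle coeff Δ(3,6,3) = 1/12012; Σ_t [6,6]: t=6:+1/86400 = 1/86400; (3j)²=1/26 [(3 6 3; -3 5 -2)], sign=-1
B: triangle coeff Δ(3,6,3) = 1/12012; Σ_t [6,6]: t=6:+1/25920 = 1/25920; (3j)²=1/143 [(3 6 3; -3 3 0)], sign=-1
I_A²/I_B² = (1/26)/(1/143) = 11/2

11/2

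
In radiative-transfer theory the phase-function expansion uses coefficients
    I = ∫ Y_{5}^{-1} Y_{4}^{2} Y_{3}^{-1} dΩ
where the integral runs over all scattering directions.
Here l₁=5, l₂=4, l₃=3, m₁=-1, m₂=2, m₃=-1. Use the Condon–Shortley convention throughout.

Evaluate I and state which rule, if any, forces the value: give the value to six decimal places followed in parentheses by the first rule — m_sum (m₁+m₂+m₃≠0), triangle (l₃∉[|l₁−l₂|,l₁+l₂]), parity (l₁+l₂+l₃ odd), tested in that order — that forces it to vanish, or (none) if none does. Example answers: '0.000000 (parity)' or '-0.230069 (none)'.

0.106335 (none)

Rules hold: Σm=0, L=12 even, 1≤3≤9.
N = 11·9·7 = 693
Δ = 6!·4!·2!/13! = 1/180180
Racah Σ t=2..4: t=2:+1/576 t=3:−1/144 t=4:+1/576 = -1/288
⇒ 3j(5 4 3; 0 0 0)² = 20/1001, sgn +1
Racah Σ t=4..6: t=4:+1/384 t=5:−1/720 t=6:+1/34560 = 43/34560
⇒ 3j(5 4 3; -1 2 -1)² = 1849/180180, sgn +1
4πI² = N·(3j₀)²·(3jₘ)² = 1849/13013
I = +1·√(0.142089/4π) = 0.10633465
No selection rule forces the value: the integral is nonzero (none).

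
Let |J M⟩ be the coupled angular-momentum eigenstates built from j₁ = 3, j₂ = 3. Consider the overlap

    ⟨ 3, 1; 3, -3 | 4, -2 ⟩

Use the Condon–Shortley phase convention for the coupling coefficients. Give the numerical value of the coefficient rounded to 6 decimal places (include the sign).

triangle: 2!*4!*4!/11! = 1152/39916800
(j±m)!: 4!*2!*0!*6!*2!*6! = 49766400
prefactor² = (2J+1)*Δ*N² = 995328/77
  k=0: +1/(0!*2!*2!*0!*2!*4!) = 1/192
Σ = 1/192  ⇒  CG² = 995328/77*(1/192)² = 27/77
CG = +√(27/77) = +0.592157

+√(27/77) = +0.592157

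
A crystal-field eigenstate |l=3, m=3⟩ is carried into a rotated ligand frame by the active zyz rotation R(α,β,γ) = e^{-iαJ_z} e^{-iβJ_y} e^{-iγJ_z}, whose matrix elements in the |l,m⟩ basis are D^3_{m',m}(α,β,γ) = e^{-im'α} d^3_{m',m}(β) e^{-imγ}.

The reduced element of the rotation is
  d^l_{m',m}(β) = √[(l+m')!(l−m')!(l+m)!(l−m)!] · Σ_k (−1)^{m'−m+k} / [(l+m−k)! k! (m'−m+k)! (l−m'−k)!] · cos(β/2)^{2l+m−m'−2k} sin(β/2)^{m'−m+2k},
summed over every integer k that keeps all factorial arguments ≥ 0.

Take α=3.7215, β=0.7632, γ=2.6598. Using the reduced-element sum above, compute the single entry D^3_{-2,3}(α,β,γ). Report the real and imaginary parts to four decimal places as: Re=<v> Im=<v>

First d^3_{-2,3}(β=0.7632), then the phase factors e^{-i(-2)α} and e^{-i(3)γ}:
c=cos(0.763200/2)=0.928070, s=sin(0.763200/2)=0.372406; N=√[1·120·720·1]=293.938769
k∈{5} keeps every argument non-negative
  k=5: (−1)^0·293.9388/(120)·0.9281^1·0.3724^5 = +0.016283
d^3_{-2,3}(0.7632) = +0.016283
Phases: e^{-i·(-2)·3.7215}=+0.399509+0.916729i, e^{-i·(3)·2.6598}=-0.125090-0.992145i ⇒ D=+0.013996-0.008321i

Re=0.0140 Im=-0.0083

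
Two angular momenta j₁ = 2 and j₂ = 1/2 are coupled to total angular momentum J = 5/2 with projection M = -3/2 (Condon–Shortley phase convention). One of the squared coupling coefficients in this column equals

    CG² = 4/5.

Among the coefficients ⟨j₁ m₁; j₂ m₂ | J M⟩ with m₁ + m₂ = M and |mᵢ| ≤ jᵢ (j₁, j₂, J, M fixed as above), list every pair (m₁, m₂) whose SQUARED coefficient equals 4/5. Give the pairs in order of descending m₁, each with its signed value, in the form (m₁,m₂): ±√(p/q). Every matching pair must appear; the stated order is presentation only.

(-1,-1/2): +√(4/5)

Admissible pairs with m₁+m₂ = M = -3/2: (-2,1/2), (-1,-1/2)
  (m₁,m₂)=(-1,-1/2): CG² = 4/5, CG = +√(4/5)   ← matches the target
  (m₁,m₂)=(-2,1/2): CG² = 1/5, CG = +√(1/5)
Pairs with CG² = 4/5: (-1,-1/2): +√(4/5)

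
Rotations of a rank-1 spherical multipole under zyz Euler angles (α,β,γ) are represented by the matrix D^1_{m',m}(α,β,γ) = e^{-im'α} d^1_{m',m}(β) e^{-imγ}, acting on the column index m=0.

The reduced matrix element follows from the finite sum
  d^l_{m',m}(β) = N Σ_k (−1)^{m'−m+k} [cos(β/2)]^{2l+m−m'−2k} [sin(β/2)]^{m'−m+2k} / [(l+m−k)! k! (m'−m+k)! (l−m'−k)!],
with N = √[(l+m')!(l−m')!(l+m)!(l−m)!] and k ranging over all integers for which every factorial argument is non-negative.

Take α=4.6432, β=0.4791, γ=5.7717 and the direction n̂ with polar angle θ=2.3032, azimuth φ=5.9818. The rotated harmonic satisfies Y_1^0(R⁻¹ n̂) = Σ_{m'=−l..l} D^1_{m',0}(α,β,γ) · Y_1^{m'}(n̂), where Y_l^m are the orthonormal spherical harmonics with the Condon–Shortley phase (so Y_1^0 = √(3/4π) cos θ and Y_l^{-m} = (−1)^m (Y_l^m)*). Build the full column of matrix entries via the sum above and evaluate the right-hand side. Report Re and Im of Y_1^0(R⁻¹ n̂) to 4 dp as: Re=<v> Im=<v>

Need the full column D^1_{m',0} for m'=−1..1 at α=4.6432, β=0.4791, γ=5.7717.
cos(β/2)=0.971445, sin(β/2)=0.237266
d^1_{-1,0}: single k=1 term ⇒ +0.325963;  D = -0.022535-0.325183i
d^1_{0,0}: k∈[0..1] ⇒ +0.943705 -0.056295 = +0.887410;  D = +0.887410+0.000000i
d^1_{1,0}: single k=0 term ⇒ -0.325963;  D = +0.022535-0.325183i
Y_1^{m'}(θ=2.3032,φ=5.9818) and Σ D·Y over m':
  (-0.0225-0.3252i)·(+0.2453+0.0763i)  (+0.8874+0.0000i)·(-0.3267+0.0000i)  (+0.0225-0.3252i)·(-0.2453+0.0763i)
Y_1^0(R⁻¹ n̂) = -0.251385+0.000000i

Re=-0.2514 Im=0.0000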